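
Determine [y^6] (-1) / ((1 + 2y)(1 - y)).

Partial fractions give a closed form: a_n = (-2/3)·(-2)^n + (-1/3)·1^n.
At n = 6: a_6 = -43.

-43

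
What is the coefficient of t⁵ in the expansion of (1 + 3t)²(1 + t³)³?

(1 + 3t)² has coefficients 1,6,9 for degrees 0…2.
(1 + t³)³ has coefficients 1,0,0,3,0,0 for degrees 0…5.
[t⁵] = 1·0 + 6·0 + 9·3 = 27.

27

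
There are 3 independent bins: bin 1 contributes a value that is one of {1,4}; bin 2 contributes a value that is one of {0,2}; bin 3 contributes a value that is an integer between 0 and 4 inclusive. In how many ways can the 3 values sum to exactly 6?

The generating function for the choices is (x + x^4)·(1 + x^2)·(1 + x + x^2 + x^3 + x^4); the count is [x^6].
(x + x^4) has coefficients 0,1,0,0,1 for degrees 0…4.
(1 + x^2) has coefficients 1,0,1,0,0,0,0 for degrees 0…6.
Finally multiplying by (1 + x + x^2 + x^3 + x^4), the product of all factors after the first has coefficients 1,1,2,2,2,1,1 for degrees 0…6.
[x^6] = 1·1 + 1·2 = 3.

3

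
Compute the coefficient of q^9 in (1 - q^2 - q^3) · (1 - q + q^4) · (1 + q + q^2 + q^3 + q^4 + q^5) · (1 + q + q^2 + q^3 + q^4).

-1

(1 - q^2 - q^3) has coefficients 1,0,-1,-1 for degrees 0…3.
(1 - q + q^4) has coefficients 1,-1,0,0,1,0,0,0,0,0 for degrees 0…9.
Multiplying by (1 + q + q^2 + q^3 + q^4 + q^5) gives running coefficients 1,0,0,0,1,1,0,1,1,1 for degrees 0…9.
Finally multiplying by (1 + q + q^2 + q^3 + q^4), the product of all factors after the first has coefficients 1,1,1,1,2,2,2,3,4,4 for degrees 0…9.
[q^9] = 1·4 − 1·3 − 1·2 = -1.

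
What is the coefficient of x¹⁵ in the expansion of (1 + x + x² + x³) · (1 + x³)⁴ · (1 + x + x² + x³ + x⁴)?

(1 + x + x² + x³) has coefficients 1,1,1,1 for degrees 0…3.
(1 + x³)⁴ has coefficients 1,0,0,4,0,0,6,0,0,4,0,0,1,0,0,0 for degrees 0…15.
Finally multiplying by (1 + x + x² + x³ + x⁴), the product of all factors after the first has coefficients 1,1,1,5,5,4,10,10,6,10,10,4,5,5,1,1 for degrees 0…15.
[x¹⁵] = 1·1 + 1·1 + 1·5 + 1·5 = 12.

12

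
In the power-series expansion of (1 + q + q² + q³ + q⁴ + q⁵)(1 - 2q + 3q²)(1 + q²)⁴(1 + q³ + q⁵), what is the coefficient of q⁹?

72

(1 + q + q² + q³ + q⁴ + q⁵) has coefficients 1,1,1,1,1,1 for degrees 0…5.
(1 - 2q + 3q²) has coefficients 1,-2,3,0,0,0,0,0,0,0 for degrees 0…9.
Multiplying by (1 + q²)⁴ gives running coefficients 1,-2,7,-8,18,-12,22,-8,13,-2 for degrees 0…9.
Finally multiplying by (1 + q³ + q⁵), the product of all factors after the first has coefficients 1,-2,7,-7,16,-4,12,17,-7,38 for degrees 0…9.
[q⁹] = 1·38 + 1·(-7) + 1·17 + 1·12 + 1·(-4) + 1·16 = 72.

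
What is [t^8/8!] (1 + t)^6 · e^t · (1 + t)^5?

The EGF product rule gives c_8 = Σ_{k_1+k_2+k_3=8} C(8; k_1,k_2,k_3) · ∏ g_i(k_i), where (1+t)^6 gives the falling factorial (6)_k; e^t gives (1)^k; (1+t)^5 gives the falling factorial (5)_k.
g_1(k) for k = 0…8: 1, 6, 30, 120, 360, 720, 720, 0, 0.
g_2(k) for k = 0…8: 1, 1, 1, 1, 1, 1, 1, 1, 1.
g_3(k) for k = 0…8: 1, 5, 20, 60, 120, 120, 0, 0, 0.
First combine the last two factors: h(k) = Σ_j C(k,j)·g_2(j)·g_3(k−j) for k = 0…8: 1, 6, 31, 136, 501, 1546, 4051, 9276, 19081.
c_8 = Σ_k C(8,k)·g_1(k)·h(8−k) = 1·1·19081 + 8·6·9276 + 28·30·4051 + 56·120·1546 + 70·360·501 + 56·720·136 + 28·720·31 = 19081 + 445248 + 3402840 + 10389120 + 12625200 + 5483520 + 624960 = 32989969.

32989969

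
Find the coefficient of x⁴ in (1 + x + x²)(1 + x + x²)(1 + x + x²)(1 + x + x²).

(1 + x + x²) has coefficients 1,1,1 for degrees 0…2.
(1 + x + x²) has coefficients 1,1,1,0,0 for degrees 0…4.
Multiplying by (1 + x + x²) gives running coefficients 1,2,3,2,1 for degrees 0…4.
Finally multiplying by (1 + x + x²), the product of all factors after the first has coefficients 1,3,6,7,6 for degrees 0…4.
[x⁴] = 1·6 + 1·7 + 1·6 = 19.

19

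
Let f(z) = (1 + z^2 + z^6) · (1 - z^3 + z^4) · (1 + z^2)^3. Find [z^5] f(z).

(1 + z^2 + z^6) has coefficients 1,0,1,0,0,0 for degrees 0…5.
(1 - z^3 + z^4) has coefficients 1,0,0,-1,1,0 for degrees 0…5.
Finally multiplying by (1 + z^2)^3, the product of all factors after the first has coefficients 1,0,3,-1,4,-3 for degrees 0…5.
[z^5] = 1·(-3) + 1·(-1) = -4.

-4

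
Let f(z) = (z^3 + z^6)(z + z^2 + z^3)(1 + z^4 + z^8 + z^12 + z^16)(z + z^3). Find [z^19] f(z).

(z^3 + z^6) has coefficients 0,0,0,1,0,0,1 for degrees 0…6.
(z + z^2 + z^3) has coefficients 0,1,1,1,0,0,0,0,0,0,0,0,0,0,0,0,0,0,0,0 for degrees 0…19.
Multiplying by (1 + z^4 + z^8 + z^12 + z^16) gives running coefficients 0,1,1,1,0,1,1,1,0,1,1,1,0,1,1,1,0,1,1,1 for degrees 0…19.
Finally multiplying by (z + z^3), the product of all factors after the first has coefficients 0,0,1,1,2,1,2,1,2,1,2,1,2,1,2,1,2,1,2,1 for degrees 0…19.
[z^19] = 1·2 + 1·1 = 3.

3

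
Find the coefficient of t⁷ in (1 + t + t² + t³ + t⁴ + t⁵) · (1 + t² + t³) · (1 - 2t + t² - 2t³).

(1 + t + t² + t³ + t⁴ + t⁵) has coefficients 1,1,1,1,1,1 for degrees 0…5.
(1 + t² + t³) has coefficients 1,0,1,1,0,0,0,0 for degrees 0…7.
Finally multiplying by (1 - 2t + t² - 2t³), the product of all factors after the first has coefficients 1,-2,2,-3,-1,-1,-2,0 for degrees 0…7.
[t⁷] = 1·0 + 1·(-2) + 1·(-1) + 1·(-1) + 1·(-3) + 1·2 = -5.

-5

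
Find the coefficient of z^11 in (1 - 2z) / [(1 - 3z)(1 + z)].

44286

Partial fractions give a closed form: a_n = (1/4)·3^n + (3/4)·(-1)^n.
At n = 11: a_11 = 44286.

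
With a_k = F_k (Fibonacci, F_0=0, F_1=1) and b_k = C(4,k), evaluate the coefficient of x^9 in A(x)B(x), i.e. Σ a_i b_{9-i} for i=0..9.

233

This is [x^9] in the product of the two ordinary generating functions.
Σ = 0·0 + 1·0 + 1·0 + 2·0 + 3·0 + 5·1 + 8·4 + 13·6 + 21·4 + 34·1 = 233.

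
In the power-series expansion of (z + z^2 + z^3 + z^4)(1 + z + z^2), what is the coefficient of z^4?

3

(z + z^2 + z^3 + z^4) has coefficients 0,1,1,1,1 for degrees 0…4.
(1 + z + z^2) has coefficients 1,1,1,0,0 for degrees 0…4.
[z^4] = 1·0 + 1·1 + 1·1 + 1·1 = 3.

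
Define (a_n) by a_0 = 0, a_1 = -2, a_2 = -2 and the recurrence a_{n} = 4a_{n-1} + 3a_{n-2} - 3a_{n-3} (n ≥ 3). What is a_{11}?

-2195828

The ordinary generating function has denominator 1 - 4q - 3q^2 + 3q^3.
Iterating the recurrence: a_0,…,a_{11} = 0, -2, -2, -14, -56, -260, -1166, -5276, -23822, -107618, -486110, -2195828.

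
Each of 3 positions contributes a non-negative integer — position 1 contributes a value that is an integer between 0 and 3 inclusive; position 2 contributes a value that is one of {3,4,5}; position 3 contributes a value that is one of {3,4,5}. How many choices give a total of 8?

6

The generating function for the choices is (1 + y + y^2 + y^3)·(y^3 + y^4 + y^5)·(y^3 + y^4 + y^5); the count is [y^8].
(1 + y + y^2 + y^3) has coefficients 1,1,1,1 for degrees 0…3.
(y^3 + y^4 + y^5) has coefficients 0,0,0,1,1,1,0,0,0 for degrees 0…8.
Finally multiplying by (y^3 + y^4 + y^5), the product of all factors after the first has coefficients 0,0,0,0,0,0,1,2,3 for degrees 0…8.
[y^8] = 1·3 + 1·2 + 1·1 + 1·0 = 6.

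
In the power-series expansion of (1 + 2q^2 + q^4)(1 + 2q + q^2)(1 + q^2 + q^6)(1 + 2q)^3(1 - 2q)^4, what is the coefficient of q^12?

(1 + 2q^2 + q^4) has coefficients 1,0,2,0,1 for degrees 0…4.
(1 + 2q + q^2) has coefficients 1,2,1,0,0,0,0,0,0,0,0,0,0 for degrees 0…12.
Multiplying by (1 + q^2 + q^6) gives running coefficients 1,2,2,2,1,0,1,2,1,0,0,0,0 for degrees 0…12.
Multiplying by (1 + 2q)^3 gives running coefficients 1,8,26,46,53,46,29,16,25,38,28,8,0 for degrees 0…12.
Finally multiplying by (1 - 2q)^4, the product of all factors after the first has coefficients 1,0,-14,-2,69,22,-123,-72,-31,30,276,152,-208 for degrees 0…12.
[q^12] = 1·(-208) + 2·276 + 1·(-31) = 313.

313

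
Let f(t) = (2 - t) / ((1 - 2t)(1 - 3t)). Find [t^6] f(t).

3453

Partial fractions give a closed form: a_n = (-3)·2^n + (5)·3^n.
At n = 6: a_6 = 3453.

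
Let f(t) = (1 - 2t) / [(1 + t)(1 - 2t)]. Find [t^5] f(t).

The denominator gives the recurrence a_n = a_(n−1) + 2a_(n−2) for n ≥ 3; the numerator fixes a_0 = 1, a_1 = -1, a_2 = 1.
Iterating: 1, -1, 1, -1, 1, -1, so a_5 = -1.

-1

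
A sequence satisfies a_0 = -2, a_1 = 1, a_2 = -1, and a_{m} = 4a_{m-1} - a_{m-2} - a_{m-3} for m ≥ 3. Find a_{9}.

The ordinary generating function has denominator 1 - 4z + z^2 + z^3.
Iterating the recurrence: a_0,…,a_{9} = -2, 1, -1, -3, -12, -44, -161, -588, -2147, -7839.

-7839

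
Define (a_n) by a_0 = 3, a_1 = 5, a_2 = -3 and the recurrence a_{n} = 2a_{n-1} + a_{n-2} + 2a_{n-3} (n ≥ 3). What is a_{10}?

4709

The ordinary generating function has denominator 1 - 2q - q^2 - 2q^3.
Iterating the recurrence: a_0,…,a_{10} = 3, 5, -3, 5, 17, 33, 93, 253, 665, 1769, 4709.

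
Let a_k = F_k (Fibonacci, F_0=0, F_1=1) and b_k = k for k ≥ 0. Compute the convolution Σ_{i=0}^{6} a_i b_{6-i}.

26

The convolution is the t^6 coefficient of A(t)B(t).
Σ = 0·6 + 1·5 + 1·4 + 2·3 + 3·2 + 5·1 + 8·0 = 26.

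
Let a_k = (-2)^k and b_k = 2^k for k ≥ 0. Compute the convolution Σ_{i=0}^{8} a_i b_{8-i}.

Write out a_i and b_{8-i} for i = 0,…,8 and sum the products.
Σ = 1·256 − 2·128 + 4·64 − 8·32 + 16·16 − 32·8 + 64·4 − 128·2 + 256·1 = 256.

256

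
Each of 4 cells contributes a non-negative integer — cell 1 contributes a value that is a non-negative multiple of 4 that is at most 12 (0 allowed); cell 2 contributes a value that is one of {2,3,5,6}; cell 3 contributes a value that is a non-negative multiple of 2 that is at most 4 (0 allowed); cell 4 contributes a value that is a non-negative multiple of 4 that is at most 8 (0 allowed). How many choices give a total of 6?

The generating function for the choices is (1 + z^4 + z^8 + z^12)·(z^2 + z^3 + z^5 + z^6)·(1 + z^2 + z^4)·(1 + z^4 + z^8); the count is [z^6].
(1 + z^4 + z^8 + z^12) has coefficients 1,0,0,0,1,0,0 for degrees 0…6.
(z^2 + z^3 + z^5 + z^6) has coefficients 0,0,1,1,0,1,1 for degrees 0…6.
Multiplying by (1 + z^2 + z^4) gives running coefficients 0,0,1,1,1,2,2 for degrees 0…6.
Finally multiplying by (1 + z^4 + z^8), the product of all factors after the first has coefficients 0,0,1,1,1,2,3 for degrees 0…6.
[z^6] = 1·3 + 1·1 = 4.

4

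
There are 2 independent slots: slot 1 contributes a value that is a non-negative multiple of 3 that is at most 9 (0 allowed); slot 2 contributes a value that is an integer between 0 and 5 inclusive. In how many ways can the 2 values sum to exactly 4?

2

The generating function for the choices is (1 + t^3 + t^6 + t^9)·(1 + t + t^2 + t^3 + t^4 + t^5); the count is [t^4].
(1 + t^3 + t^6 + t^9) has coefficients 1,0,0,1,0 for degrees 0…4.
(1 + t + t^2 + t^3 + t^4 + t^5) has coefficients 1,1,1,1,1 for degrees 0…4.
[t^4] = 1·1 + 1·1 = 2.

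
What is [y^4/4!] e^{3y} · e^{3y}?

The EGF product rule gives c_4 = Σ_{k_1+k_2=4} C(4; k_1,k_2) · ∏ g_i(k_i), where e^{3y} gives (3)^k; e^{3y} gives (3)^k.
g_1(k) for k = 0…4: 1, 3, 9, 27, 81.
g_2(k) for k = 0…4: 1, 3, 9, 27, 81.
c_4 = Σ_k C(4,k)·g_1(k)·g_2(4−k) = 1·1·81 + 4·3·27 + 6·9·9 + 4·27·3 + 1·81·1 = 81 + 324 + 486 + 324 + 81 = 1296.

1296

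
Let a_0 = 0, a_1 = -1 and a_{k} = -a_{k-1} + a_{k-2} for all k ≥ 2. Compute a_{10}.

55

The ordinary generating function has denominator 1 + x - x^2.
Iterating the recurrence: a_0,…,a_{10} = 0, -1, 1, -2, 3, -5, 8, -13, 21, -34, 55.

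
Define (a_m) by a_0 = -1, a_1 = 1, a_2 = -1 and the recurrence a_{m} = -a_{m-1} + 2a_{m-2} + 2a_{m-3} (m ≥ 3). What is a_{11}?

The ordinary generating function has denominator 1 + z - 2z^2 - 2z^3.
Iterating the recurrence: a_0,…,a_{11} = -1, 1, -1, 1, -1, 1, -1, 1, -1, 1, -1, 1.

1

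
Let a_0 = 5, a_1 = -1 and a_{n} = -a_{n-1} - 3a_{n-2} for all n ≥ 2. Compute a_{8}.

-230

The ordinary generating function has denominator 1 + x + 3x^2.
Iterating the recurrence: a_0,…,a_{8} = 5, -1, -14, 17, 25, -76, 1, 227, -230.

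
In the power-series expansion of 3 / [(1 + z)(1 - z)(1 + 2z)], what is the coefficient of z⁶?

255

Partial fractions give a closed form: a_n = (-3/2)·(-1)^n + (1/2)·1^n + (4)·(-2)^n.
At n = 6: a_6 = 255.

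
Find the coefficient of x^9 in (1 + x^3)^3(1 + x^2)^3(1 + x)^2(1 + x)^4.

429

(1 + x^3)^3 has coefficients 1,0,0,3,0,0,3,0,0,1 for degrees 0…9.
(1 + x^2)^3 has coefficients 1,0,3,0,3,0,1,0,0,0 for degrees 0…9.
Multiplying by (1 + x)^2 gives running coefficients 1,2,4,6,6,6,4,2,1,0 for degrees 0…9.
Finally multiplying by (1 + x)^4, the product of all factors after the first has coefficients 1,6,18,38,63,84,92,84,63,38 for degrees 0…9.
[x^9] = 1·38 + 3·92 + 3·38 + 1·1 = 429.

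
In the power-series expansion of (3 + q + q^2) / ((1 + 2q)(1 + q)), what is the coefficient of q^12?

22525

The denominator gives the recurrence a_n = −3a_(n−1) − 2a_(n−2) for n ≥ 3; the numerator fixes a_0 = 3, a_1 = -8, a_2 = 19.
Iterating: 3, -8, 19, -41, 85, -173, 349, -701, 1405, -2813, 5629, -11261, 22525, so a_12 = 22525.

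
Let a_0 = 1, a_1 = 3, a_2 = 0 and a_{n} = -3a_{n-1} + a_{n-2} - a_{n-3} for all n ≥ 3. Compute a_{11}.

The ordinary generating function has denominator 1 + 3x - x^2 + x^3.
Iterating the recurrence: a_0,…,a_{11} = 1, 3, 0, 2, -9, 29, -98, 332, -1123, 3799, -12852, 43478.

43478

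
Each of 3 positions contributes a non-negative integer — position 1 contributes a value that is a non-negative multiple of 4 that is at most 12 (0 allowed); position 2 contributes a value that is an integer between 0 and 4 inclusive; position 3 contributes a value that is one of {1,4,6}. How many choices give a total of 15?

3

The generating function for the choices is (1 + z⁴ + z⁸ + z¹²)·(1 + z + z² + z³ + z⁴)·(z + z⁴ + z⁶); the count is [z¹⁵].
(1 + z⁴ + z⁸ + z¹²) has coefficients 1,0,0,0,1,0,0,0,1,0,0,0,1 for degrees 0…12.
(1 + z + z² + z³ + z⁴) has coefficients 1,1,1,1,1,0,0,0,0,0,0,0,0,0,0,0 for degrees 0…15.
Finally multiplying by (z + z⁴ + z⁶), the product of all factors after the first has coefficients 0,1,1,1,2,2,2,2,2,1,1,0,0,0,0,0 for degrees 0…15.
[z¹⁵] = 1·0 + 1·0 + 1·2 + 1·1 = 3.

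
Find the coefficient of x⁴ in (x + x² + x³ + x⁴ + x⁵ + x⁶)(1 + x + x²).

(x + x² + x³ + x⁴ + x⁵ + x⁶) has coefficients 0,1,1,1,1 for degrees 0…4.
(1 + x + x²) has coefficients 1,1,1,0,0 for degrees 0…4.
[x⁴] = 1·0 + 1·1 + 1·1 + 1·1 = 3.

3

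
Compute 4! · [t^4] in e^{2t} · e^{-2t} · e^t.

The EGF product rule gives c_4 = Σ_{k_1+k_2+k_3=4} C(4; k_1,k_2,k_3) · ∏ g_i(k_i), where e^{2t} gives (2)^k; e^{-2t} gives (-2)^k; e^t gives (1)^k.
g_1(k) for k = 0…4: 1, 2, 4, 8, 16.
g_2(k) for k = 0…4: 1, -2, 4, -8, 16.
g_3(k) for k = 0…4: 1, 1, 1, 1, 1.
First combine the last two factors: h(k) = Σ_j C(k,j)·g_2(j)·g_3(k−j) for k = 0…4: 1, -1, 1, -1, 1.
c_4 = Σ_k C(4,k)·g_1(k)·h(4−k) = 1·1·1 + 4·2·(-1) + 6·4·1 + 4·8·(-1) + 1·16·1 = 1 − 8 + 24 − 32 + 16 = 1.

1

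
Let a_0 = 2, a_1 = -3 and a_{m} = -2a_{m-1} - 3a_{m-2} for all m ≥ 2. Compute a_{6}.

36

The ordinary generating function has denominator 1 + 2q + 3q^2.
Iterating the recurrence: a_0,…,a_{6} = 2, -3, 0, 9, -18, 9, 36.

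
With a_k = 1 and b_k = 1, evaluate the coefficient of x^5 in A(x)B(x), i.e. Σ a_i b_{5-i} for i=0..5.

This is [x^5] in the product of the two ordinary generating functions.
Σ = 1·1 + 1·1 + 1·1 + 1·1 + 1·1 + 1·1 = 6.

6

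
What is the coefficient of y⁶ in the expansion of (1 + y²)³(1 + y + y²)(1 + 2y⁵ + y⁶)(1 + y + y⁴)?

16

(1 + y²)³ has coefficients 1,0,3,0,3,0,1 for degrees 0…6.
(1 + y + y²) has coefficients 1,1,1,0,0,0,0 for degrees 0…6.
Multiplying by (1 + 2y⁵ + y⁶) gives running coefficients 1,1,1,0,0,2,3 for degrees 0…6.
Finally multiplying by (1 + y + y⁴), the product of all factors after the first has coefficients 1,2,2,1,1,3,6 for degrees 0…6.
[y⁶] = 1·6 + 3·1 + 3·2 + 1·1 = 16.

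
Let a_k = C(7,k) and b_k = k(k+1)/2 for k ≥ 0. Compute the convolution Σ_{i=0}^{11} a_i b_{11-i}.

The convolution is the t^11 coefficient of A(t)B(t).
Σ = 1·66 + 7·55 + 21·45 + 35·36 + 35·28 + 21·21 + 7·15 + 1·10 + 0·6 + 0·3 + 0·1 + 0·0 = 4192.

4192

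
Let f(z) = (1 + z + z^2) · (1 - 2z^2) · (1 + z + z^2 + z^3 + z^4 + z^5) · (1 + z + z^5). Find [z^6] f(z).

(1 + z + z^2) has coefficients 1,1,1 for degrees 0…2.
(1 - 2z^2) has coefficients 1,0,-2,0,0,0,0 for degrees 0…6.
Multiplying by (1 + z + z^2 + z^3 + z^4 + z^5) gives running coefficients 1,1,-1,-1,-1,-1,-2 for degrees 0…6.
Finally multiplying by (1 + z + z^5), the product of all factors after the first has coefficients 1,2,0,-2,-2,-1,-2 for degrees 0…6.
[z^6] = 1·(-2) + 1·(-1) + 1·(-2) = -5.

-5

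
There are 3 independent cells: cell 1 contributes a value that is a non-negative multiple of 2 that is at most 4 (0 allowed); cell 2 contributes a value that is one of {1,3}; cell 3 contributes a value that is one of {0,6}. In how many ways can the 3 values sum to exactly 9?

2

The generating function for the choices is (1 + q^2 + q^4)·(q + q^3)·(1 + q^6); the count is [q^9].
(1 + q^2 + q^4) has coefficients 1,0,1,0,1 for degrees 0…4.
(q + q^3) has coefficients 0,1,0,1,0,0,0,0,0,0 for degrees 0…9.
Finally multiplying by (1 + q^6), the product of all factors after the first has coefficients 0,1,0,1,0,0,0,1,0,1 for degrees 0…9.
[q^9] = 1·1 + 1·1 + 1·0 = 2.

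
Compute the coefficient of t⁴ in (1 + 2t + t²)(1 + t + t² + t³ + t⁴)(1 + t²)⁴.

26

(1 + 2t + t²) has coefficients 1,2,1 for degrees 0…2.
(1 + t + t² + t³ + t⁴) has coefficients 1,1,1,1,1 for degrees 0…4.
Finally multiplying by (1 + t²)⁴, the product of all factors after the first has coefficients 1,1,5,5,11 for degrees 0…4.
[t⁴] = 1·11 + 2·5 + 1·5 = 26.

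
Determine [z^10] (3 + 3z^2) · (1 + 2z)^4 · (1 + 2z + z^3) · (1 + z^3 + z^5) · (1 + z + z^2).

2199

(3 + 3z^2) has coefficients 3,0,3 for degrees 0…2.
(1 + 2z)^4 has coefficients 1,8,24,32,16,0,0,0,0,0,0 for degrees 0…10.
Multiplying by (1 + 2z + z^3) gives running coefficients 1,10,40,81,88,56,32,16,0,0,0 for degrees 0…10.
Multiplying by (1 + z^3 + z^5) gives running coefficients 1,10,40,82,98,97,123,144,137,120,72 for degrees 0…10.
Finally multiplying by (1 + z + z^2), the product of all factors after the first has coefficients 1,11,51,132,220,277,318,364,404,401,329 for degrees 0…10.
[z^10] = 3·329 + 3·404 = 2199.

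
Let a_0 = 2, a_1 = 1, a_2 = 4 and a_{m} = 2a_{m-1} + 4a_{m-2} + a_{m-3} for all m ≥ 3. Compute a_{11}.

194274

The ordinary generating function has denominator 1 - 2q - 4q^2 - q^3.
Iterating the recurrence: a_0,…,a_{11} = 2, 1, 4, 14, 45, 150, 494, 1633, 5392, 17810, 58821, 194274.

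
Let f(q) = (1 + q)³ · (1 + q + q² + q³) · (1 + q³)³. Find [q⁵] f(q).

25

(1 + q)³ has coefficients 1,3,3,1 for degrees 0…3.
(1 + q + q² + q³) has coefficients 1,1,1,1,0,0 for degrees 0…5.
Finally multiplying by (1 + q³)³, the product of all factors after the first has coefficients 1,1,1,4,3,3 for degrees 0…5.
[q⁵] = 1·3 + 3·3 + 3·4 + 1·1 = 25.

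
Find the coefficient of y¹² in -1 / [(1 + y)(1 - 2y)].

-2731

Partial fractions give a closed form: a_n = (-1/3)·(-1)^n + (-2/3)·2^n.
At n = 12: a_12 = -2731.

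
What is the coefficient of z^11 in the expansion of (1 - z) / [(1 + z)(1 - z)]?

-1

The denominator gives the recurrence a_n = a_(n−2) for n ≥ 2; the numerator fixes a_0 = 1, a_1 = -1.
Iterating: 1, -1, 1, -1, 1, -1, 1, -1, 1, -1, 1, -1, so a_11 = -1.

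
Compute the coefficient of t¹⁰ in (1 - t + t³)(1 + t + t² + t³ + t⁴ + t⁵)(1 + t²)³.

4

(1 - t + t³) has coefficients 1,-1,0,1 for degrees 0…3.
(1 + t + t² + t³ + t⁴ + t⁵) has coefficients 1,1,1,1,1,1,0,0,0,0,0 for degrees 0…10.
Finally multiplying by (1 + t²)³, the product of all factors after the first has coefficients 1,1,4,4,7,7,7,7,4,4,1 for degrees 0…10.
[t¹⁰] = 1·1 − 1·4 + 1·7 = 4.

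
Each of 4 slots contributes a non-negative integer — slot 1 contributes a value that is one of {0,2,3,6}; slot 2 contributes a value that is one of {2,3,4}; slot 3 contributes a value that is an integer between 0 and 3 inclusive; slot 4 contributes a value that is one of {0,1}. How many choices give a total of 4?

6

The generating function for the choices is (1 + y^2 + y^3 + y^6)·(y^2 + y^3 + y^4)·(1 + y + y^2 + y^3)·(1 + y); the count is [y^4].
(1 + y^2 + y^3 + y^6) has coefficients 1,0,1,1,0 for degrees 0…4.
(y^2 + y^3 + y^4) has coefficients 0,0,1,1,1 for degrees 0…4.
Multiplying by (1 + y + y^2 + y^3) gives running coefficients 0,0,1,2,3 for degrees 0…4.
Finally multiplying by (1 + y), the product of all factors after the first has coefficients 0,0,1,3,5 for degrees 0…4.
[y^4] = 1·5 + 1·1 + 1·0 = 6.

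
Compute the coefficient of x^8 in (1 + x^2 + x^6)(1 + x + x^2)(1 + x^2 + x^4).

3

(1 + x^2 + x^6) has coefficients 1,0,1,0,0,0,1 for degrees 0…6.
(1 + x + x^2) has coefficients 1,1,1,0,0,0,0,0,0 for degrees 0…8.
Finally multiplying by (1 + x^2 + x^4), the product of all factors after the first has coefficients 1,1,2,1,2,1,1,0,0 for degrees 0…8.
[x^8] = 1·0 + 1·1 + 1·2 = 3.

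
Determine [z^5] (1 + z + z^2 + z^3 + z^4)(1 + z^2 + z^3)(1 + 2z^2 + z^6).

8

(1 + z + z^2 + z^3 + z^4) has coefficients 1,1,1,1,1 for degrees 0…4.
(1 + z^2 + z^3) has coefficients 1,0,1,1,0,0 for degrees 0…5.
Finally multiplying by (1 + 2z^2 + z^6), the product of all factors after the first has coefficients 1,0,3,1,2,2 for degrees 0…5.
[z^5] = 1·2 + 1·2 + 1·1 + 1·3 + 1·0 = 8.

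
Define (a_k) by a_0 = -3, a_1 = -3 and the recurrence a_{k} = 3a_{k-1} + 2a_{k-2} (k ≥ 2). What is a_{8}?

-29415

The ordinary generating function has denominator 1 - 3q - 2q^2.
Iterating the recurrence: a_0,…,a_{8} = -3, -3, -15, -51, -183, -651, -2319, -8259, -29415.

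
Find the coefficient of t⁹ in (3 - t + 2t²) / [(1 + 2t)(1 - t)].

The denominator gives the recurrence a_n = −a_(n−1) + 2a_(n−2) for n ≥ 3; the numerator fixes a_0 = 3, a_1 = -4, a_2 = 12.
Iterating: 3, -4, 12, -20, 44, -84, 172, -340, 684, -1364, so a_9 = -1364.

-1364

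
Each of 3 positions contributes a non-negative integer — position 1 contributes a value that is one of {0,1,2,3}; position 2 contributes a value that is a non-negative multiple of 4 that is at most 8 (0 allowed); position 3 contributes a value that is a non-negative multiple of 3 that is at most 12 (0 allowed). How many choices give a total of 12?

4

The generating function for the choices is (1 + t + t² + t³)·(1 + t⁴ + t⁸)·(1 + t³ + t⁶ + t⁹ + t¹²); the count is [t¹²].
(1 + t + t² + t³) has coefficients 1,1,1,1 for degrees 0…3.
(1 + t⁴ + t⁸) has coefficients 1,0,0,0,1,0,0,0,1,0,0,0,0 for degrees 0…12.
Finally multiplying by (1 + t³ + t⁶ + t⁹ + t¹²), the product of all factors after the first has coefficients 1,0,0,1,1,0,1,1,1,1,1,1,1 for degrees 0…12.
[t¹²] = 1·1 + 1·1 + 1·1 + 1·1 = 4.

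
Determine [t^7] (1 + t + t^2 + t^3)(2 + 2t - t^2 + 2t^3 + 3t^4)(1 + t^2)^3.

(1 + t + t^2 + t^3) has coefficients 1,1,1,1 for degrees 0…3.
(2 + 2t - t^2 + 2t^3 + 3t^4) has coefficients 2,2,-1,2,3,0,0,0 for degrees 0…7.
Finally multiplying by (1 + t^2)^3, the product of all factors after the first has coefficients 2,2,5,8,6,12,8,8 for degrees 0…7.
[t^7] = 1·8 + 1·8 + 1·12 + 1·6 = 34.

34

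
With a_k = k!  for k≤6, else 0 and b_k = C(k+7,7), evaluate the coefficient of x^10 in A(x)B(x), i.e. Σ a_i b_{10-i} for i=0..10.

This is [x^10] in the product of the two ordinary generating functions.
Σ = 1·19448 + 1·11440 + 2·6435 + 6·3432 + 24·1716 + 120·792 + 720·330 + 0·120 + 0·36 + 0·8 + 0·1 = 438174.

438174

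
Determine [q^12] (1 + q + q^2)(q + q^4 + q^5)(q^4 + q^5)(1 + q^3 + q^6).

(1 + q + q^2) has coefficients 1,1,1 for degrees 0…2.
(q + q^4 + q^5) has coefficients 0,1,0,0,1,1,0,0,0,0,0,0,0 for degrees 0…12.
Multiplying by (q^4 + q^5) gives running coefficients 0,0,0,0,0,1,1,0,1,2,1,0,0 for degrees 0…12.
Finally multiplying by (1 + q^3 + q^6), the product of all factors after the first has coefficients 0,0,0,0,0,1,1,0,2,3,1,2,3 for degrees 0…12.
[q^12] = 1·3 + 1·2 + 1·1 = 6.

6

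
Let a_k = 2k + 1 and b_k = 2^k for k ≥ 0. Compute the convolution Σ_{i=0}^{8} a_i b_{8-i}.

1515

The convolution is the t^8 coefficient of A(t)B(t).
Σ = 1·256 + 3·128 + 5·64 + 7·32 + 9·16 + 11·8 + 13·4 + 15·2 + 17·1 = 1515.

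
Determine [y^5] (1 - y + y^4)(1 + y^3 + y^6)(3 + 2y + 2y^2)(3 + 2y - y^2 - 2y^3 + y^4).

8

(1 - y + y^4) has coefficients 1,-1,0,0,1 for degrees 0…4.
(1 + y^3 + y^6) has coefficients 1,0,0,1,0,0 for degrees 0…5.
Multiplying by (3 + 2y + 2y^2) gives running coefficients 3,2,2,3,2,2 for degrees 0…5.
Finally multiplying by (3 + 2y - y^2 - 2y^3 + y^4), the product of all factors after the first has coefficients 9,12,7,5,9,5 for degrees 0…5.
[y^5] = 1·5 − 1·9 + 1·12 = 8.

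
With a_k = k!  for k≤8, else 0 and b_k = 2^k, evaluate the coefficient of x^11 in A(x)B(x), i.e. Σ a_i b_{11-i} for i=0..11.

The convolution is the x^11 coefficient of A(x)B(x).
Σ = 1·2048 + 1·1024 + 2·512 + 6·256 + 24·128 + 120·64 + 720·32 + 5040·16 + 40320·8 + 0·4 + 0·2 + 0·1 = 442624.

442624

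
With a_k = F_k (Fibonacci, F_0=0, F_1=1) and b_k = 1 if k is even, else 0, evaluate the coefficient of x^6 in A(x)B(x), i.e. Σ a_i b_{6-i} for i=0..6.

12

This is [x^6] in the product of the two ordinary generating functions.
Σ = 0·1 + 1·0 + 1·1 + 2·0 + 3·1 + 5·0 + 8·1 = 12.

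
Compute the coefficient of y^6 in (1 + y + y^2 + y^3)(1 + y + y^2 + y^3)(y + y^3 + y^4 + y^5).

11

(1 + y + y^2 + y^3) has coefficients 1,1,1,1 for degrees 0…3.
(1 + y + y^2 + y^3) has coefficients 1,1,1,1,0,0,0 for degrees 0…6.
Finally multiplying by (y + y^3 + y^4 + y^5), the product of all factors after the first has coefficients 0,1,1,2,3,3,3 for degrees 0…6.
[y^6] = 1·3 + 1·3 + 1·3 + 1·2 = 11.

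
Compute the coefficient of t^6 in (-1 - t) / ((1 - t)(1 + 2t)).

-22

Partial fractions give a closed form: a_n = (-2/3)·1^n + (-1/3)·(-2)^n.
At n = 6: a_6 = -22.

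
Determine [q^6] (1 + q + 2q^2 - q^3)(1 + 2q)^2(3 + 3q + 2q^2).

(1 + q + 2q^2 - q^3) has coefficients 1,1,2,-1 for degrees 0…3.
(1 + 2q)^2 has coefficients 1,4,4,0,0,0,0 for degrees 0…6.
Finally multiplying by (3 + 3q + 2q^2), the product of all factors after the first has coefficients 3,15,26,20,8,0,0 for degrees 0…6.
[q^6] = 1·0 + 1·0 + 2·8 − 1·20 = -4.

-4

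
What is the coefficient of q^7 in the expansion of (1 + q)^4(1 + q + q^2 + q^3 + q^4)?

5

(1 + q)^4 has coefficients 1,4,6,4,1 for degrees 0…4.
(1 + q + q^2 + q^3 + q^4) has coefficients 1,1,1,1,1,0,0,0 for degrees 0…7.
[q^7] = 1·0 + 4·0 + 6·0 + 4·1 + 1·1 = 5.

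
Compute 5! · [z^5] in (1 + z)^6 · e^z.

4051

The EGF product rule gives c_5 = Σ_{k_1+k_2=5} C(5; k_1,k_2) · ∏ g_i(k_i), where (1+z)^6 gives the falling factorial (6)_k; e^z gives (1)^k.
g_1(k) for k = 0…5: 1, 6, 30, 120, 360, 720.
g_2(k) for k = 0…5: 1, 1, 1, 1, 1, 1.
c_5 = Σ_k C(5,k)·g_1(k)·g_2(5−k) = 1·1·1 + 5·6·1 + 10·30·1 + 10·120·1 + 5·360·1 + 1·720·1 = 1 + 30 + 300 + 1200 + 1800 + 720 = 4051.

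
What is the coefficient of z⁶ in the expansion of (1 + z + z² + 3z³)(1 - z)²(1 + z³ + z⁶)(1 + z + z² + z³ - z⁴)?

(1 + z + z² + 3z³) has coefficients 1,1,1,3 for degrees 0…3.
(1 - z)² has coefficients 1,-2,1,0,0,0,0 for degrees 0…6.
Multiplying by (1 + z³ + z⁶) gives running coefficients 1,-2,1,1,-2,1,1 for degrees 0…6.
Finally multiplying by (1 + z + z² + z³ - z⁴), the product of all factors after the first has coefficients 1,-1,0,1,-3,3,0 for degrees 0…6.
[z⁶] = 1·0 + 1·3 + 1·(-3) + 3·1 = 3.

3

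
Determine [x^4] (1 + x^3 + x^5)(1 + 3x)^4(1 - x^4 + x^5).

92

(1 + x^3 + x^5) has coefficients 1,0,0,1,0 for degrees 0…4.
(1 + 3x)^4 has coefficients 1,12,54,108,81 for degrees 0…4.
Finally multiplying by (1 - x^4 + x^5), the product of all factors after the first has coefficients 1,12,54,108,80 for degrees 0…4.
[x^4] = 1·80 + 1·12 = 92.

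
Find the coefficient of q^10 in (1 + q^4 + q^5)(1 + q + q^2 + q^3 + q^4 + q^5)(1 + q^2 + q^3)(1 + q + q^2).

18

(1 + q^4 + q^5) has coefficients 1,0,0,0,1,1 for degrees 0…5.
(1 + q + q^2 + q^3 + q^4 + q^5) has coefficients 1,1,1,1,1,1,0,0,0,0,0 for degrees 0…10.
Multiplying by (1 + q^2 + q^3) gives running coefficients 1,1,2,3,3,3,2,2,1,0,0 for degrees 0…10.
Finally multiplying by (1 + q + q^2), the product of all factors after the first has coefficients 1,2,4,6,8,9,8,7,5,3,1 for degrees 0…10.
[q^10] = 1·1 + 1·8 + 1·9 = 18.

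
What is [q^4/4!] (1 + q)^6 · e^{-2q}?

The EGF product rule gives c_4 = Σ_{k_1+k_2=4} C(4; k_1,k_2) · ∏ g_i(k_i), where (1+q)^6 gives the falling factorial (6)_k; e^{-2q} gives (-2)^k.
g_1(k) for k = 0…4: 1, 6, 30, 120, 360.
g_2(k) for k = 0…4: 1, -2, 4, -8, 16.
c_4 = Σ_k C(4,k)·g_1(k)·g_2(4−k) = 1·1·16 + 4·6·(-8) + 6·30·4 + 4·120·(-2) + 1·360·1 = 16 − 192 + 720 − 960 + 360 = -56.

-56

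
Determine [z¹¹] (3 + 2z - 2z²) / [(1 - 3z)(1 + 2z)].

The denominator gives the recurrence a_n = a_(n−1) + 6a_(n−2) for n ≥ 3; the numerator fixes a_0 = 3, a_1 = 5, a_2 = 21.
Iterating: 3, 5, 21, 51, 177, 483, 1545, 4443, 13713, 40371, 122649, 364875, so a_11 = 364875.

364875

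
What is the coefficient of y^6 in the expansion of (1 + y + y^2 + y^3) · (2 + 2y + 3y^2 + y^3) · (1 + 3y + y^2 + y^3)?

27

(1 + y + y^2 + y^3) has coefficients 1,1,1,1 for degrees 0…3.
(2 + 2y + 3y^2 + y^3) has coefficients 2,2,3,1,0,0,0 for degrees 0…6.
Finally multiplying by (1 + 3y + y^2 + y^3), the product of all factors after the first has coefficients 2,8,11,14,8,4,1 for degrees 0…6.
[y^6] = 1·1 + 1·4 + 1·8 + 1·14 = 27.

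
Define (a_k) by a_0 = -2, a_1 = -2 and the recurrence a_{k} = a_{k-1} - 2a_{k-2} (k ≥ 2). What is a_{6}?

The ordinary generating function has denominator 1 - x + 2x^2.
Iterating the recurrence: a_0,…,a_{6} = -2, -2, 2, 6, 2, -10, -14.

-14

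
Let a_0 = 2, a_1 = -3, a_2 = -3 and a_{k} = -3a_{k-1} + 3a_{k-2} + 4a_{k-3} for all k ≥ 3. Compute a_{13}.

The ordinary generating function has denominator 1 + 3x - 3x^2 - 4x^3.
Iterating the recurrence: a_0,…,a_{13} = 2, -3, -3, 8, -45, 147, -544, 1893, -6723, 23672, -83613, 294963, -1041040, 3673557.

3673557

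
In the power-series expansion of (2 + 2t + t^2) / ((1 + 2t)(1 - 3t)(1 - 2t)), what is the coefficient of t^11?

The denominator gives the recurrence a_n = 3a_(n−1) + 4a_(n−2) − 12a_(n−3) for n ≥ 3; the numerator fixes a_0 = 2, a_1 = 8, a_2 = 33.
Iterating: 2, 8, 33, 107, 357, 1103, 3453, 10487, 32037, 96623, 292173, 878567, so a_11 = 878567.

878567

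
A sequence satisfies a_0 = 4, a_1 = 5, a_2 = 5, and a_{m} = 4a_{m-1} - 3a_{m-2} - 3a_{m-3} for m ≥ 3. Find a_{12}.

The ordinary generating function has denominator 1 - 4q + 3q^2 + 3q^3.
Iterating the recurrence: a_0,…,a_{12} = 4, 5, 5, -7, -58, -226, -709, -1984, -5131, -12445, -28435, -61012, -121408.

-121408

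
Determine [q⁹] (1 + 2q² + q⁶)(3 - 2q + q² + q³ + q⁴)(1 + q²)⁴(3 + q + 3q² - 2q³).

(1 + 2q² + q⁶) has coefficients 1,0,2,0,0,0,1 for degrees 0…6.
(3 - 2q + q² + q³ + q⁴) has coefficients 3,-2,1,1,1,0,0,0,0,0 for degrees 0…9.
Multiplying by (1 + q²)⁴ gives running coefficients 3,-2,13,-7,23,-8,22,-2,13,2 for degrees 0…9.
Finally multiplying by (3 + q + 3q² - 2q³), the product of all factors after the first has coefficients 9,-3,46,-20,105,-48,141,-54,119,-31 for degrees 0…9.
[q⁹] = 1·(-31) + 2·(-54) + 1·(-20) = -159.

-159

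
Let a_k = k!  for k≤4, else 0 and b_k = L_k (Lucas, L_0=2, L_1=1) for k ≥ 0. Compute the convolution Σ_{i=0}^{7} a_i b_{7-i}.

207

The convolution is the x^7 coefficient of A(x)B(x).
Σ = 1·29 + 1·18 + 2·11 + 6·7 + 24·4 + 0·3 + 0·1 + 0·2 = 207.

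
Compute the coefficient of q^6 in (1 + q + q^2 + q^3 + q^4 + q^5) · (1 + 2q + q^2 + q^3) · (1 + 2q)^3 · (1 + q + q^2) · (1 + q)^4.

(1 + q + q^2 + q^3 + q^4 + q^5) has coefficients 1,1,1,1,1,1 for degrees 0…5.
(1 + 2q + q^2 + q^3) has coefficients 1,2,1,1,0,0,0 for degrees 0…6.
Multiplying by (1 + 2q)^3 gives running coefficients 1,8,25,39,34,20,8 for degrees 0…6.
Multiplying by (1 + q + q^2) gives running coefficients 1,9,34,72,98,93,62 for degrees 0…6.
Finally multiplying by (1 + q)^4, the product of all factors after the first has coefficients 1,13,76,266,627,1062,1344 for degrees 0…6.
[q^6] = 1·1344 + 1·1062 + 1·627 + 1·266 + 1·76 + 1·13 = 3388.

3388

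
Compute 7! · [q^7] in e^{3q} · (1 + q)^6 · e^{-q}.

261536

The EGF product rule gives c_7 = Σ_{k_1+k_2+k_3=7} C(7; k_1,k_2,k_3) · ∏ g_i(k_i), where e^{3q} gives (3)^k; (1+q)^6 gives the falling factorial (6)_k; e^{-q} gives (-1)^k.
g_1(k) for k = 0…7: 1, 3, 9, 27, 81, 243, 729, 2187.
g_2(k) for k = 0…7: 1, 6, 30, 120, 360, 720, 720, 0.
g_3(k) for k = 0…7: 1, -1, 1, -1, 1, -1, 1, -1.
First combine the last two factors: h(k) = Σ_j C(k,j)·g_2(j)·g_3(k−j) for k = 0…7: 1, 5, 19, 47, 37, -151, -185, 1091.
c_7 = Σ_k C(7,k)·g_1(k)·h(7−k) = 1·1·1091 + 7·3·(-185) + 21·9·(-151) + 35·27·37 + 35·81·47 + 21·243·19 + 7·729·5 + 1·2187·1 = 1091 − 3885 − 28539 + 34965 + 133245 + 96957 + 25515 + 2187 = 261536.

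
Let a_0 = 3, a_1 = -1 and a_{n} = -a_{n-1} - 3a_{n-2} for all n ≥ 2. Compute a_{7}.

The ordinary generating function has denominator 1 + y + 3y^2.
Iterating the recurrence: a_0,…,a_{7} = 3, -1, -8, 11, 13, -46, 7, 131.

131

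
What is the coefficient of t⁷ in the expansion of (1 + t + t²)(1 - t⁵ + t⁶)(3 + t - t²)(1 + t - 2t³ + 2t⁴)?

(1 + t + t²) has coefficients 1,1,1 for degrees 0…2.
(1 - t⁵ + t⁶) has coefficients 1,0,0,0,0,-1,1,0 for degrees 0…7.
Multiplying by (3 + t - t²) gives running coefficients 3,1,-1,0,0,-3,2,2 for degrees 0…7.
Finally multiplying by (1 + t - 2t³ + 2t⁴), the product of all factors after the first has coefficients 3,4,0,-7,4,1,-3,4 for degrees 0…7.
[t⁷] = 1·4 + 1·(-3) + 1·1 = 2.

2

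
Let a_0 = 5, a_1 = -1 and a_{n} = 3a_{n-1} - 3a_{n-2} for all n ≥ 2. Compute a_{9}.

The ordinary generating function has denominator 1 - 3q + 3q^2.
Iterating the recurrence: a_0,…,a_{9} = 5, -1, -18, -51, -99, -144, -135, 27, 486, 1377.

1377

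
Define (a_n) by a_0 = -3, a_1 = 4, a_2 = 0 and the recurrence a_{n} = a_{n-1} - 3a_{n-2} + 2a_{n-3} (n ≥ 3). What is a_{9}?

278

The ordinary generating function has denominator 1 - t + 3t^2 - 2t^3.
Iterating the recurrence: a_0,…,a_{9} = -3, 4, 0, -18, -10, 44, 38, -114, -140, 278.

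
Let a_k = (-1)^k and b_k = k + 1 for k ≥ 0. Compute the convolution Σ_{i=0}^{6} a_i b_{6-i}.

4

Write out a_i and b_{6-i} for i = 0,…,6 and sum the products.
Σ = 1·7 − 1·6 + 1·5 − 1·4 + 1·3 − 1·2 + 1·1 = 4.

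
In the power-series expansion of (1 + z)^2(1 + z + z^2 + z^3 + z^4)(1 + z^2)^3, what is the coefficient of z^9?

13

(1 + z)^2 has coefficients 1,2,1 for degrees 0…2.
(1 + z + z^2 + z^3 + z^4) has coefficients 1,1,1,1,1,0,0,0,0,0 for degrees 0…9.
Finally multiplying by (1 + z^2)^3, the product of all factors after the first has coefficients 1,1,4,4,7,6,7,4,4,1 for degrees 0…9.
[z^9] = 1·1 + 2·4 + 1·4 = 13.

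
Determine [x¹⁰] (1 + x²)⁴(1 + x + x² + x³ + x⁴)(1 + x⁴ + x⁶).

30

(1 + x²)⁴ has coefficients 1,0,4,0,6,0,4,0,1 for degrees 0…8.
(1 + x + x² + x³ + x⁴) has coefficients 1,1,1,1,1,0,0,0,0,0,0 for degrees 0…10.
Finally multiplying by (1 + x⁴ + x⁶), the product of all factors after the first has coefficients 1,1,1,1,2,1,2,2,2,1,1 for degrees 0…10.
[x¹⁰] = 1·1 + 4·2 + 6·2 + 4·2 + 1·1 = 30.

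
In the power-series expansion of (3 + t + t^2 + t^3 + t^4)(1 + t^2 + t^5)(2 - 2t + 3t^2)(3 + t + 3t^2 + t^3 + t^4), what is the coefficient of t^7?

(3 + t + t^2 + t^3 + t^4) has coefficients 3,1,1,1,1 for degrees 0…4.
(1 + t^2 + t^5) has coefficients 1,0,1,0,0,1,0,0 for degrees 0…7.
Multiplying by (2 - 2t + 3t^2) gives running coefficients 2,-2,5,-2,3,2,-2,3 for degrees 0…7.
Finally multiplying by (3 + t + 3t^2 + t^3 + t^4), the product of all factors after the first has coefficients 6,-4,19,-5,22,6,8,14 for degrees 0…7.
[t^7] = 3·14 + 1·8 + 1·6 + 1·22 + 1·(-5) = 73.

73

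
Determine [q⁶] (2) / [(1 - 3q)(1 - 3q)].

10206

The denominator gives the recurrence a_n = 6a_(n−1) − 9a_(n−2) for n ≥ 2; the numerator fixes a_0 = 2, a_1 = 12.
Iterating: 2, 12, 54, 216, 810, 2916, 10206, so a_6 = 10206.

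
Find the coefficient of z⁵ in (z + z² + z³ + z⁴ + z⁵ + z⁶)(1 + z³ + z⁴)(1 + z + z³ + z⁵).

(z + z² + z³ + z⁴ + z⁵ + z⁶) has coefficients 0,1,1,1,1,1 for degrees 0…5.
(1 + z³ + z⁴) has coefficients 1,0,0,1,1,0 for degrees 0…5.
Finally multiplying by (1 + z + z³ + z⁵), the product of all factors after the first has coefficients 1,1,0,2,2,2 for degrees 0…5.
[z⁵] = 1·2 + 1·2 + 1·0 + 1·1 + 1·1 = 6.

6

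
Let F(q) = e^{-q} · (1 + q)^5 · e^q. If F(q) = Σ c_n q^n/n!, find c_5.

The EGF product rule gives c_5 = Σ_{k_1+k_2+k_3=5} C(5; k_1,k_2,k_3) · ∏ g_i(k_i), where e^{-q} gives (-1)^k; (1+q)^5 gives the falling factorial (5)_k; e^q gives (1)^k.
g_1(k) for k = 0…5: 1, -1, 1, -1, 1, -1.
g_2(k) for k = 0…5: 1, 5, 20, 60, 120, 120.
g_3(k) for k = 0…5: 1, 1, 1, 1, 1, 1.
First combine the last two factors: h(k) = Σ_j C(k,j)·g_2(j)·g_3(k−j) for k = 0…5: 1, 6, 31, 136, 501, 1546.
c_5 = Σ_k C(5,k)·g_1(k)·h(5−k) = 1·1·1546 + 5·(-1)·501 + 10·1·136 + 10·(-1)·31 + 5·1·6 + 1·(-1)·1 = 1546 − 2505 + 1360 − 310 + 30 − 1 = 120.

120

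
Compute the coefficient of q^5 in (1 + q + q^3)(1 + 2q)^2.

(1 + q + q^3) has coefficients 1,1,0,1 for degrees 0…3.
(1 + 2q)^2 has coefficients 1,4,4,0,0,0 for degrees 0…5.
[q^5] = 1·0 + 1·0 + 1·4 = 4.

4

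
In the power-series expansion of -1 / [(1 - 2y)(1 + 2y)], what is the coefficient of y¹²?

-4096

Partial fractions give a closed form: a_n = (-1/2)·2^n + (-1/2)·(-2)^n.
At n = 12: a_12 = -4096.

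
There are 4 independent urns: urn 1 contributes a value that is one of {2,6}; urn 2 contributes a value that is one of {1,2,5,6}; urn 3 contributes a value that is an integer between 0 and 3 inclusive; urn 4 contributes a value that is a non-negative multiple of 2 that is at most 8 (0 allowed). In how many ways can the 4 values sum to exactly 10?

12

The generating function for the choices is (q^2 + q^6)·(q + q^2 + q^5 + q^6)·(1 + q + q^2 + q^3)·(1 + q^2 + q^4 + q^6 + q^8); the count is [q^10].
(q^2 + q^6) has coefficients 0,0,1,0,0,0,1 for degrees 0…6.
(q + q^2 + q^5 + q^6) has coefficients 0,1,1,0,0,1,1,0,0,0,0 for degrees 0…10.
Multiplying by (1 + q + q^2 + q^3) gives running coefficients 0,1,2,2,2,2,2,2,2,1,0 for degrees 0…10.
Finally multiplying by (1 + q^2 + q^4 + q^6 + q^8), the product of all factors after the first has coefficients 0,1,2,3,4,5,6,7,8,8,8 for degrees 0…10.
[q^10] = 1·8 + 1·4 = 12.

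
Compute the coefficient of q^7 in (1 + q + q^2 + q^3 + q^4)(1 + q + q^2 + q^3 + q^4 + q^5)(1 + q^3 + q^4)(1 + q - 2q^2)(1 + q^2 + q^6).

14

(1 + q + q^2 + q^3 + q^4) has coefficients 1,1,1,1,1 for degrees 0…4.
(1 + q + q^2 + q^3 + q^4 + q^5) has coefficients 1,1,1,1,1,1,0,0 for degrees 0…7.
Multiplying by (1 + q^3 + q^4) gives running coefficients 1,1,1,2,3,3,2,2 for degrees 0…7.
Multiplying by (1 + q - 2q^2) gives running coefficients 1,2,0,1,3,2,-1,-2 for degrees 0…7.
Finally multiplying by (1 + q^2 + q^6), the product of all factors after the first has coefficients 1,2,1,3,3,3,3,2 for degrees 0…7.
[q^7] = 1·2 + 1·3 + 1·3 + 1·3 + 1·3 = 14.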